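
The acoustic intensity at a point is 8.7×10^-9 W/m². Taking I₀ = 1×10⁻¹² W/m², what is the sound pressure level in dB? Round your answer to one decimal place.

Dividing by I₀ shifts the exponent by 12: I/I₀ = 8.7×10^3.
L = 10·(0.9395 + 3) = 39.40 dB.

39.4 dB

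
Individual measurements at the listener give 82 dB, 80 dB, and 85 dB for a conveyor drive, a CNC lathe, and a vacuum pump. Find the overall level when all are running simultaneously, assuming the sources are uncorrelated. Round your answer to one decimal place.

For uncorrelated sources the intensities add, so convert each level to linear form, sum, and take 10·log₁₀ of the total.
Σ 10^(L/10) = 10^(82/10) + 10^(80/10) + 10^(85/10) = 5.747e+08.
L_total = 10·log₁₀(5.747e+08) = 87.59 dB.

87.6 dB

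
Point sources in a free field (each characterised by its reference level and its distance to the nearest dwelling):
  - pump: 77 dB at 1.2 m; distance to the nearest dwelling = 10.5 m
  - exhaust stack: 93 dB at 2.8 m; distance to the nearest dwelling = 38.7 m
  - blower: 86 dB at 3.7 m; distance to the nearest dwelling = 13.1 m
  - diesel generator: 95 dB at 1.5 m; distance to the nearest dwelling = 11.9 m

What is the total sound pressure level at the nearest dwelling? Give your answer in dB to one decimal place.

Apply inverse-square spreading to bring every level to the receiver, then sum 10^(L/10).
pump: 77 − 20·log₁₀(10.5/1.2) = 77 − 18.84 = 58.16 dB.
exhaust stack: 93 − 20·log₁₀(38.7/2.8) = 93 − 22.81 = 70.19 dB.
blower: 86 − 20·log₁₀(13.1/3.7) = 86 − 10.98 = 75.02 dB.
diesel generator: 95 − 20·log₁₀(11.9/1.5) = 95 − 17.99 = 77.01 dB.
Σ 10^(L/10) = 9.310e+07 → L_total = 10·log₁₀(9.310e+07) = 79.69 dB.

79.7 dB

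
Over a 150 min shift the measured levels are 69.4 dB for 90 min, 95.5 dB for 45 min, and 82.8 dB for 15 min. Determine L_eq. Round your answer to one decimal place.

Weight each interval's intensity by its duration and average over T = 150 min:
Σ tᵢ·10^(Lᵢ/10) = 90·10^(69.4/10) + 45·10^(95.5/10) + 15·10^(82.8/10) = 1.633e+11.
L_eq = 10·log₁₀(1.633e+11/150) = 90.37 dB.

90.4 dB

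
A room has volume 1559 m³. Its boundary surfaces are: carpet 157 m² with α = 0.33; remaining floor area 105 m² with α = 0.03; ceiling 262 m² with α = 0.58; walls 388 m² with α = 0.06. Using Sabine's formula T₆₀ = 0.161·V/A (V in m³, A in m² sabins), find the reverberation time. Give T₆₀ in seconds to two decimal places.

1.09 s

Summing Sᵢαᵢ: 157·0.33 + 105·0.03 + 262·0.58 + 388·0.06 = 230.20 m².
T₆₀ = 0.161·V/A = 0.161·1559/230.20 = 1.090 s.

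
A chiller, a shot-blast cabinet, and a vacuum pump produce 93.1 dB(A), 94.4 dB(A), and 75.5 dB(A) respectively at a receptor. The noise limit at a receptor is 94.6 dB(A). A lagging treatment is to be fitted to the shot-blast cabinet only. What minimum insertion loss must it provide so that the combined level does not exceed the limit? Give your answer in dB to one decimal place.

The untreated sources together contribute 10^(93.1/10) + 10^(75.5/10) = 2.077e+09, i.e. 93.17 dB(A).
To meet 94.6 dB(A) overall, the treated shot-blast cabinet may contribute at most 10^(94.6/10) − 2.077e+09 = 8.068e+08, i.e. 89.07 dB(A).
Required insertion loss = 94.4 − 89.07 = 5.33 dB.

5.3 dB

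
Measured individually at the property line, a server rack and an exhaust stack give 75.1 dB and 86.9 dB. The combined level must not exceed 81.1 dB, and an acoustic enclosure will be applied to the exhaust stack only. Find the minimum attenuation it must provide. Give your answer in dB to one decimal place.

7.1 dB

Fixed contribution from the other source: Σ 10^(L/10) = 10^(75.1/10) = 3.236e+07 (75.10 dB).
The limit corresponds to 10^(81.1/10) = 1.288e+08; subtracting the fixed part leaves 9.647e+07 for the exhaust stack, i.e. 79.84 dB.
Required insertion loss = 86.9 − 79.84 = 7.06 dB.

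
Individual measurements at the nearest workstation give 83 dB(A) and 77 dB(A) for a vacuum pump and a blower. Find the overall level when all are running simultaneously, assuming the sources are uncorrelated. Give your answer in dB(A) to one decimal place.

Incoherent sources combine by intensity addition: L_total = 10·log₁₀(Σ 10^(L_i/10)).
Σ 10^(L/10) = 10^(83/10) + 10^(77/10) = 2.496e+08.
L_total = 10·log₁₀(2.496e+08) = 83.97 dB(A).

84.0 dB(A)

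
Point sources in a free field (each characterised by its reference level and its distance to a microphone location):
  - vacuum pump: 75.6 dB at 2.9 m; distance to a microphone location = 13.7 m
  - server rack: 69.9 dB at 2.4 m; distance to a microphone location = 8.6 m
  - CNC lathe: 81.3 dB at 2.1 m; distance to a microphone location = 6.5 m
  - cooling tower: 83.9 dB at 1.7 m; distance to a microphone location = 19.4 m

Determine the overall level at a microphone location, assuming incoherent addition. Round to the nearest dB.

73 dB

Propagate each source to the receiver with L = L_ref − 20·log₁₀(r/r_ref), then add intensities.
vacuum pump: 75.6 − 20·log₁₀(13.7/2.9) = 75.6 − 13.49 = 62.11 dB.
server rack: 69.9 − 20·log₁₀(8.6/2.4) = 69.9 − 11.09 = 58.81 dB.
CNC lathe: 81.3 − 20·log₁₀(6.5/2.1) = 81.3 − 9.81 = 71.49 dB.
cooling tower: 83.9 − 20·log₁₀(19.4/1.7) = 83.9 − 21.15 = 62.75 dB.
Σ 10^(L/10) = 1.835e+07 → L_total = 10·log₁₀(1.835e+07) = 72.64 dB.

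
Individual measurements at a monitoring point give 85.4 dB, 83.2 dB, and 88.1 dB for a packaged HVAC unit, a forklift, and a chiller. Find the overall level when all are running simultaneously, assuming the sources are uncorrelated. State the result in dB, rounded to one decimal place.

90.8 dB

For uncorrelated sources the intensities add, so convert each level to linear form, sum, and take 10·log₁₀ of the total.
Σ 10^(L/10) = 10^(85.4/10) + 10^(83.2/10) + 10^(88.1/10) = 1.201e+09.
L_total = 10·log₁₀(1.201e+09) = 90.80 dB.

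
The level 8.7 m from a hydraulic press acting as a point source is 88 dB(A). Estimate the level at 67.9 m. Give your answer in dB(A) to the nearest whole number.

For a point source, L₂ = L₁ − 20·log₁₀(r₂/r₁).
L₂ = 88 − 20·log₁₀(67.9/8.7) = 88 − 17.847 = 70.15 dB(A).

70 dB(A)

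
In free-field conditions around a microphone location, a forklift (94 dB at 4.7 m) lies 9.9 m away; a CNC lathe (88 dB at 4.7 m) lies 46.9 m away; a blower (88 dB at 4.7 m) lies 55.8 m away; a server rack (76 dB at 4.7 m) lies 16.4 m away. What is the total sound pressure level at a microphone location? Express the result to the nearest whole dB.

88 dB

Apply inverse-square spreading to bring every level to the receiver, then sum 10^(L/10).
forklift: 94 − 20·log₁₀(9.9/4.7) = 94 − 6.47 = 87.53 dB.
CNC lathe: 88 − 20·log₁₀(46.9/4.7) = 88 − 19.98 = 68.02 dB.
blower: 88 − 20·log₁₀(55.8/4.7) = 88 − 21.49 = 66.51 dB.
server rack: 76 − 20·log₁₀(16.4/4.7) = 76 − 10.85 = 65.15 dB.
Σ 10^(L/10) = 5.802e+08 → L_total = 10·log₁₀(5.802e+08) = 87.64 dB.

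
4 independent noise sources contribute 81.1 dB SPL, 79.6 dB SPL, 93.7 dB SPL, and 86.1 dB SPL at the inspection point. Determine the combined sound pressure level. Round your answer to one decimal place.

For uncorrelated sources the intensities add, so convert each level to linear form, sum, and take 10·log₁₀ of the total.
Σ 10^(L/10) = 10^(81.1/10) + 10^(79.6/10) + 10^(93.7/10) + 10^(86.1/10) = 2.972e+09.
L_total = 10·log₁₀(2.972e+09) = 94.73 dB SPL.

94.7 dB SPL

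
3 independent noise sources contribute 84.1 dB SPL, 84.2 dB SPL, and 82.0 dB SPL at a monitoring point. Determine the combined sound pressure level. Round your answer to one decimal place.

For uncorrelated sources the intensities add, so convert each level to linear form, sum, and take 10·log₁₀ of the total.
Σ 10^(L/10) = 10^(84.1/10) + 10^(84.2/10) + 10^(82.0/10) = 6.786e+08.
L_total = 10·log₁₀(6.786e+08) = 88.32 dB SPL.

88.3 dB SPL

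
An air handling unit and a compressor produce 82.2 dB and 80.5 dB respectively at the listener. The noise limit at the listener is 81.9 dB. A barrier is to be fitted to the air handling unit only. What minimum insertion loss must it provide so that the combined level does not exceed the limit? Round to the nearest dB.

Everything except the air handling unit sums to 10^(80.5/10) = 1.122e+08 in linear terms, 80.50 dB.
The limit corresponds to 10^(81.9/10) = 1.549e+08; subtracting the fixed part leaves 4.268e+07 for the air handling unit, i.e. 76.30 dB.
So the air handling unit must be reduced from 82.2 to 76.30 dB: IL = 5.90 dB.

6 dB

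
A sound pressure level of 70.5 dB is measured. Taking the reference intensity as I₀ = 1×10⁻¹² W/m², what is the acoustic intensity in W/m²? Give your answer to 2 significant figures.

I/I₀ = 10^(70.5/10) = 1.122e+07, so I = 1.122e+07 × 10⁻¹² W/m².

1.1e-05 W/m²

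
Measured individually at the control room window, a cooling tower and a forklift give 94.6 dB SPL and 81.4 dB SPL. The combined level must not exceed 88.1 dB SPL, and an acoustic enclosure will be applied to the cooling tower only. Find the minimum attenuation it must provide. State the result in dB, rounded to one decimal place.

7.5 dB

Everything except the cooling tower sums to 10^(81.4/10) = 1.380e+08 in linear terms, 81.40 dB SPL.
To meet 88.1 dB SPL overall, the treated cooling tower may contribute at most 10^(88.1/10) − 1.380e+08 = 5.076e+08, i.e. 87.06 dB SPL.
So the cooling tower must be reduced from 94.6 to 87.06 dB SPL: IL = 7.54 dB.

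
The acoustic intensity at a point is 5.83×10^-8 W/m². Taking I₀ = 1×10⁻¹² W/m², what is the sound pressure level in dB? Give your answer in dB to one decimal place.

L = 10·log₁₀(I/I₀) = 10·log₁₀(5.83×10^-8/10⁻¹²) = 10·log₁₀(5.83×10^4).
L = 10·(0.7657 + 4) = 47.66 dB.

47.7 dB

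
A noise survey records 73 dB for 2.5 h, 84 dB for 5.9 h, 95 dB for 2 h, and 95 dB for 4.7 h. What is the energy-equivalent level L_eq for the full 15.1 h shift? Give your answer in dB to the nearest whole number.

92 dB

L_eq = 10·log₁₀[(1/T)·Σ tᵢ·10^(Lᵢ/10)] with T = 15.1 h.
Σ tᵢ·10^(Lᵢ/10) = 2.5·10^(73/10) + 5.9·10^(84/10) + 2·10^(95/10) + 4.7·10^(95/10) = 2.272e+10.
L_eq = 10·log₁₀(2.272e+10/15.1) = 91.77 dB.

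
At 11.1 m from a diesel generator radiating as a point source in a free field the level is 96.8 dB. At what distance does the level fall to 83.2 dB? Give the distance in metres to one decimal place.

53.1 m

For a point source L₁ − L₂ = 20·log₁₀(r₂/r₁), so r₂ = r₁·10^((L₁−L₂)/20).
r₂ = 11.1·10^((96.8−83.2)/20) = 11.1·10^(13.6/20) = 53.13 m.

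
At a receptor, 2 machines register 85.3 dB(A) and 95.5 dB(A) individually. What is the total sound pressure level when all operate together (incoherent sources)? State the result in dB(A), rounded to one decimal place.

For uncorrelated sources the intensities add, so convert each level to linear form, sum, and take 10·log₁₀ of the total.
Σ 10^(L/10) = 10^(85.3/10) + 10^(95.5/10) = 3.887e+09.
L_total = 10·log₁₀(3.887e+09) = 95.90 dB(A).

95.9 dB(A)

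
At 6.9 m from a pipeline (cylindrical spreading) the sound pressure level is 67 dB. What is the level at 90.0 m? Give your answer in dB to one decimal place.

Cylindrical spreading from a line source gives a 10·log₁₀(r₂/r₁) drop.
L₂ = 67 − 10·log₁₀(90.0/6.9) = 67 − 11.154 = 55.85 dB.

55.8 dB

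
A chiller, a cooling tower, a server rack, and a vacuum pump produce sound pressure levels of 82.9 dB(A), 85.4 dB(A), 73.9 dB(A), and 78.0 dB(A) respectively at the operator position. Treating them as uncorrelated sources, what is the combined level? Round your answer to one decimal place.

88.0 dB(A)

For uncorrelated sources the intensities add, so convert each level to linear form, sum, and take 10·log₁₀ of the total.
Σ 10^(L/10) = 10^(82.9/10) + 10^(85.4/10) + 10^(73.9/10) + 10^(78.0/10) = 6.294e+08.
L_total = 10·log₁₀(6.294e+08) = 87.99 dB(A).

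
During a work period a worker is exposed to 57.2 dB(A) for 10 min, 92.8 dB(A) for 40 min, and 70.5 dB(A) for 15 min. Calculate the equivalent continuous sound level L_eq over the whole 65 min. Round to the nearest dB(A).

91 dB(A)

Weight each interval's intensity by its duration and average over T = 65 min:
Σ tᵢ·10^(Lᵢ/10) = 10·10^(57.2/10) + 40·10^(92.8/10) + 15·10^(70.5/10) = 7.639e+10.
L_eq = 10·log₁₀(7.639e+10/65) = 90.70 dB(A).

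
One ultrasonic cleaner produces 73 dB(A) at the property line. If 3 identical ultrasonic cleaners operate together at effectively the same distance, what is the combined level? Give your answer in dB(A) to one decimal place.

77.8 dB(A)

L_total = L₁ + 10·log₁₀ N for N identical incoherent sources.
L_total = 73 + 10·log₁₀(3) = 73 + 4.771 = 77.77 dB(A).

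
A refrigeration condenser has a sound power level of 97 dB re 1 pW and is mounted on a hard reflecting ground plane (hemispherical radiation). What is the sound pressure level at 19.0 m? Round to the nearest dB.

Free-field hemispherical radiation: L_p = L_w − 10·log₁₀(2π·r²), r = 19.0 m.
2π·r² = 2268 m², 10·log₁₀ of that is 33.557 dB.
L_p = 97 − 33.557 = 63.44 dB.

63 dB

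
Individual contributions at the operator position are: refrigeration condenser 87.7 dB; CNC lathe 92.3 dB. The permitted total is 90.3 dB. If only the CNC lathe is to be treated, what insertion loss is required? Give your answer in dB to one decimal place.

Fixed contribution from the other source: Σ 10^(L/10) = 10^(87.7/10) = 5.888e+08 (87.70 dB).
To meet 90.3 dB overall, the treated CNC lathe may contribute at most 10^(90.3/10) − 5.888e+08 = 4.827e+08, i.e. 86.84 dB.
So the CNC lathe must be reduced from 92.3 to 86.84 dB: IL = 5.46 dB.

5.5 dB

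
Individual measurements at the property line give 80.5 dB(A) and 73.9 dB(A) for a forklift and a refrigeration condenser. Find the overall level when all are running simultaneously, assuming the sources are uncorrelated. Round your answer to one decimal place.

81.4 dB(A)

For uncorrelated sources the intensities add, so convert each level to linear form, sum, and take 10·log₁₀ of the total.
Σ 10^(L/10) = 10^(80.5/10) + 10^(73.9/10) = 1.367e+08.
L_total = 10·log₁₀(1.367e+08) = 81.36 dB(A).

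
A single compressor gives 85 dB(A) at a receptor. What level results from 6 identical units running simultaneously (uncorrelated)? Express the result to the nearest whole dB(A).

93 dB(A)

With 6 equal, uncorrelated contributions the intensity is 6× that of one unit, giving a rise of 10·log₁₀ 6.
L_total = 85 + 10·log₁₀(6) = 85 + 7.782 = 92.78 dB(A).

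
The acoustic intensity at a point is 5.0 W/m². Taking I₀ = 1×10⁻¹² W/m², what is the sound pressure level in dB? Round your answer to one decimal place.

L = 10·log₁₀(I/I₀) = 10·log₁₀(5.0/10⁻¹²) = 10·log₁₀(5.0×10^12).
L = 10·(0.6990 + 12) = 126.99 dB.

127.0 dB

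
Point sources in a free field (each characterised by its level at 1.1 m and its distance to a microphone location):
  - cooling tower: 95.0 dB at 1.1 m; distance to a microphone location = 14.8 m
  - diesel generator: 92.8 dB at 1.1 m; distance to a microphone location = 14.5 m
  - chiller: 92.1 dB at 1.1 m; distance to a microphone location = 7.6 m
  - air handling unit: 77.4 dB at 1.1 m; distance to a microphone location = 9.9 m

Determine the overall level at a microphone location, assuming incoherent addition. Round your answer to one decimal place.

Apply inverse-square spreading to bring every level to the receiver, then sum 10^(L/10).
cooling tower: 95.0 − 20·log₁₀(14.8/1.1) = 95.0 − 22.58 = 72.42 dB.
diesel generator: 92.8 − 20·log₁₀(14.5/1.1) = 92.8 − 22.40 = 70.40 dB.
chiller: 92.1 − 20·log₁₀(7.6/1.1) = 92.1 − 16.79 = 75.31 dB.
air handling unit: 77.4 − 20·log₁₀(9.9/1.1) = 77.4 − 19.08 = 58.32 dB.
Σ 10^(L/10) = 6.309e+07 → L_total = 10·log₁₀(6.309e+07) = 78.00 dB.

78.0 dB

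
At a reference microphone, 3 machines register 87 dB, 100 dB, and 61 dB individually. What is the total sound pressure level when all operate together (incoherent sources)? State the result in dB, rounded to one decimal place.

100.2 dB

For uncorrelated sources the intensities add, so convert each level to linear form, sum, and take 10·log₁₀ of the total.
Σ 10^(L/10) = 10^(87/10) + 10^(100/10) + 10^(61/10) = 1.050e+10.
L_total = 10·log₁₀(1.050e+10) = 100.21 dB.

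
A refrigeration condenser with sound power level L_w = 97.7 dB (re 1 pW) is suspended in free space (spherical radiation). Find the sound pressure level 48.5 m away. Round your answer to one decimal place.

53.0 dB

Free-field spherical radiation: L_p = L_w − 10·log₁₀(4π·r²), r = 48.5 m.
4π·r² = 2.956e+04 m², 10·log₁₀ of that is 44.707 dB.
L_p = 97.7 − 44.707 = 52.99 dB.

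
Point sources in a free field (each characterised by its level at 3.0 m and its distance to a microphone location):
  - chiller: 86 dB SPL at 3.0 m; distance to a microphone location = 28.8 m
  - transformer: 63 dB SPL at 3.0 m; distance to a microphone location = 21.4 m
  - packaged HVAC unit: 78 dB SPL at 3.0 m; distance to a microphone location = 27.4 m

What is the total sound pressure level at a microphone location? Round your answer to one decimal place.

67.1 dB SPL

First find each source's level at the receiver (point-source: −20·log₁₀(r/r_ref)), then combine on an intensity basis.
chiller: 86 − 20·log₁₀(28.8/3.0) = 86 − 19.65 = 66.35 dB SPL.
transformer: 63 − 20·log₁₀(21.4/3.0) = 63 − 17.07 = 45.93 dB SPL.
packaged HVAC unit: 78 − 20·log₁₀(27.4/3.0) = 78 − 19.21 = 58.79 dB SPL.
Σ 10^(L/10) = 5.115e+06 → L_total = 10·log₁₀(5.115e+06) = 67.09 dB SPL.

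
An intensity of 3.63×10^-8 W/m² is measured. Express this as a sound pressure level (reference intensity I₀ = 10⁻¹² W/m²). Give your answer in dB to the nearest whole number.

Dividing by I₀ shifts the exponent by 12: I/I₀ = 3.63×10^4.
L = 10·(0.5599 + 4) = 45.60 dB.

46 dB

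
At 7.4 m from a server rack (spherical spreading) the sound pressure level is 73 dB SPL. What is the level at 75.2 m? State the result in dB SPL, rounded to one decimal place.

52.9 dB SPL

Spherical spreading from a point source gives a 20·log₁₀(r₂/r₁) drop.
L₂ = 73 − 20·log₁₀(75.2/7.4) = 73 − 20.140 = 52.86 dB SPL.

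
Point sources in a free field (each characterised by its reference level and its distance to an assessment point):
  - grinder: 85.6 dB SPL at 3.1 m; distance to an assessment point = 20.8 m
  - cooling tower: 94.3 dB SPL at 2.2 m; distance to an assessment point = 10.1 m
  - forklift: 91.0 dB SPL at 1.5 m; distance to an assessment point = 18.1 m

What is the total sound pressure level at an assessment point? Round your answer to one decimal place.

81.6 dB SPL

Apply inverse-square spreading to bring every level to the receiver, then sum 10^(L/10).
grinder: 85.6 − 20·log₁₀(20.8/3.1) = 85.6 − 16.53 = 69.07 dB SPL.
cooling tower: 94.3 − 20·log₁₀(10.1/2.2) = 94.3 − 13.24 = 81.06 dB SPL.
forklift: 91.0 − 20·log₁₀(18.1/1.5) = 91.0 − 21.63 = 69.37 dB SPL.
Σ 10^(L/10) = 1.444e+08 → L_total = 10·log₁₀(1.444e+08) = 81.60 dB SPL.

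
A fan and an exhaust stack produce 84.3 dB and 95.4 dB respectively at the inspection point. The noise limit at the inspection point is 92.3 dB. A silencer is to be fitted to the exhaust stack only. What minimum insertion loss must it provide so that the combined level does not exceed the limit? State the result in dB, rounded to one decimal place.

Fixed contribution from the other source: Σ 10^(L/10) = 10^(84.3/10) = 2.692e+08 (84.30 dB).
The limit corresponds to 10^(92.3/10) = 1.698e+09; subtracting the fixed part leaves 1.429e+09 for the exhaust stack, i.e. 91.55 dB.
Required insertion loss = 95.4 − 91.55 = 3.85 dB.

3.8 dB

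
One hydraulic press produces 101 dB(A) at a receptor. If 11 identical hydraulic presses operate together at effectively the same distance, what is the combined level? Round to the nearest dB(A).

N identical incoherent sources raise the level by 10·log₁₀ N.
L_total = 101 + 10·log₁₀(11) = 101 + 10.414 = 111.41 dB(A).

111 dB(A)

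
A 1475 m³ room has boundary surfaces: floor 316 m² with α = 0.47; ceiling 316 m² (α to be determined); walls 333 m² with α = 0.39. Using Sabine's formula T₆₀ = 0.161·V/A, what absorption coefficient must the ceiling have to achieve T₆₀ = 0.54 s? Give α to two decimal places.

0.51

A = 0.161·V/T₆₀ = 0.161·1475/0.54 = 439.77 m² sabins.
Absorption from the other surfaces = 316·0.47 + 333·0.39 = 278.39 m², so the ceiling must supply 161.38 m² over 316 m².
α = 161.38/316 = 0.511.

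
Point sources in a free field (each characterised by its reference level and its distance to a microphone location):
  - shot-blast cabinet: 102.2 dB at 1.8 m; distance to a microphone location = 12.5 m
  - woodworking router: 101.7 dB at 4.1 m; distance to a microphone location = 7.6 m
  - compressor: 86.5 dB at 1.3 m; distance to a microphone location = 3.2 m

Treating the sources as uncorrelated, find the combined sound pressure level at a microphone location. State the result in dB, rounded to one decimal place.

Apply inverse-square spreading to bring every level to the receiver, then sum 10^(L/10).
shot-blast cabinet: 102.2 − 20·log₁₀(12.5/1.8) = 102.2 − 16.83 = 85.37 dB.
woodworking router: 101.7 − 20·log₁₀(7.6/4.1) = 101.7 − 5.36 = 96.34 dB.
compressor: 86.5 − 20·log₁₀(3.2/1.3) = 86.5 − 7.82 = 78.68 dB.
Σ 10^(L/10) = 4.723e+09 → L_total = 10·log₁₀(4.723e+09) = 96.74 dB.

96.7 dB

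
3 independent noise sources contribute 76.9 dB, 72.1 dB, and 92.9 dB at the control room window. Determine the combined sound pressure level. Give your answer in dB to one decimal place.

93.0 dB

Incoherent sources combine by intensity addition: L_total = 10·log₁₀(Σ 10^(L_i/10)).
Σ 10^(L/10) = 10^(76.9/10) + 10^(72.1/10) + 10^(92.9/10) = 2.015e+09.
L_total = 10·log₁₀(2.015e+09) = 93.04 dB.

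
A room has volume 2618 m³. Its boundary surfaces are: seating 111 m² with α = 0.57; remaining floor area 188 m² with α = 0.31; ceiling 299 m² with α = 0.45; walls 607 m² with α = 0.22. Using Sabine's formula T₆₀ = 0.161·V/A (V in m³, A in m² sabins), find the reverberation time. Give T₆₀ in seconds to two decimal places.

Total absorption A = 111·0.57 + 188·0.31 + 299·0.45 + 607·0.22 = 389.64 m² sabins.
T₆₀ = 0.161 × 2618 / 389.64 = 1.082 s.

1.08 s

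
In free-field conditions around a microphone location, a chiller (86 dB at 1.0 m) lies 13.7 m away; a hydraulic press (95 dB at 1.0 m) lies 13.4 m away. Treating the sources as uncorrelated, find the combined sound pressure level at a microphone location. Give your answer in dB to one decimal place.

73.0 dB

Propagate each source to the receiver with L = L_ref − 20·log₁₀(r/r_ref), then add intensities.
chiller: 86 − 20·log₁₀(13.7/1.0) = 86 − 22.73 = 63.27 dB.
hydraulic press: 95 − 20·log₁₀(13.4/1.0) = 95 − 22.54 = 72.46 dB.
Σ 10^(L/10) = 1.973e+07 → L_total = 10·log₁₀(1.973e+07) = 72.95 dB.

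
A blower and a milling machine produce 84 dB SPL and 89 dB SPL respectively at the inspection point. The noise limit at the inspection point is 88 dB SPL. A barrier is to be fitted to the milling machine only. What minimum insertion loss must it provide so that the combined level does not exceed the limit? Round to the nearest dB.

The untreated sources together contribute 10^(84/10) = 2.512e+08, i.e. 84.00 dB SPL.
To meet 88 dB SPL overall, the treated milling machine may contribute at most 10^(88/10) − 2.512e+08 = 3.798e+08, i.e. 85.80 dB SPL.
Required insertion loss = 89 − 85.80 = 3.20 dB.

3 dB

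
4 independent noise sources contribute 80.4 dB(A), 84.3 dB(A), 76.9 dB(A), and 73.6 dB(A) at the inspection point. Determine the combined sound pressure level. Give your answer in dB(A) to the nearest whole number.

For uncorrelated sources the intensities add, so convert each level to linear form, sum, and take 10·log₁₀ of the total.
Σ 10^(L/10) = 10^(80.4/10) + 10^(84.3/10) + 10^(76.9/10) + 10^(73.6/10) = 4.507e+08.
L_total = 10·log₁₀(4.507e+08) = 86.54 dB(A).

87 dB(A)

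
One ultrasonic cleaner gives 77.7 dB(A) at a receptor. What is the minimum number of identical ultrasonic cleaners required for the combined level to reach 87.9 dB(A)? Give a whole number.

11

Need L₁ + 10·log₁₀ N ≥ 87.9, i.e. log₁₀ N ≥ 1.02.
N ≥ 10^(10.2/10) = 10.471, so N = 11.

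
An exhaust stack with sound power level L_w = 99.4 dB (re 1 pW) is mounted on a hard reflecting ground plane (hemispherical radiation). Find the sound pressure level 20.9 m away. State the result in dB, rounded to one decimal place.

L_p = L_w − 10·log₁₀(2π·r²) with r = 20.9 m.
2π·r² = 2745 m², 10·log₁₀ of that is 34.385 dB.
L_p = 99.4 − 34.385 = 65.02 dB.

65.0 dB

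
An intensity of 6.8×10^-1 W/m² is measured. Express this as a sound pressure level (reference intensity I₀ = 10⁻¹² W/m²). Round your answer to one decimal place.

118.3 dB

I/I₀ = 6.8×10^-1/10⁻¹² = 6.8×10^11, and L = 10·log₁₀(I/I₀).
L = 10·(0.8325 + 11) = 118.33 dB.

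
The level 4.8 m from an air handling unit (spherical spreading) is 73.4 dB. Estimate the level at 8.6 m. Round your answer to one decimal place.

For a point source, L₂ = L₁ − 20·log₁₀(r₂/r₁).
L₂ = 73.4 − 20·log₁₀(8.6/4.8) = 73.4 − 5.065 = 68.33 dB.

68.3 dB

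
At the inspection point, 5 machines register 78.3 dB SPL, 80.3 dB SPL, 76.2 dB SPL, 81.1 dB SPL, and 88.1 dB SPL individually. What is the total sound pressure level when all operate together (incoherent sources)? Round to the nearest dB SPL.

90 dB SPL

For uncorrelated sources the intensities add, so convert each level to linear form, sum, and take 10·log₁₀ of the total.
Σ 10^(L/10) = 10^(78.3/10) + 10^(80.3/10) + 10^(76.2/10) + 10^(81.1/10) + 10^(88.1/10) = 9.909e+08.
L_total = 10·log₁₀(9.909e+08) = 89.96 dB SPL.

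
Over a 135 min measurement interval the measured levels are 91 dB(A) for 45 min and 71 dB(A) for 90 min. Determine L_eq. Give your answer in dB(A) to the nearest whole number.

86 dB(A)

The energy average is taken in the linear domain: L_eq = 10·log₁₀[(Σ tᵢ·10^(Lᵢ/10))/T], T = 135 min.
Σ tᵢ·10^(Lᵢ/10) = 45·10^(91/10) + 90·10^(71/10) = 5.778e+10.
L_eq = 10·log₁₀(5.778e+10/135) = 86.31 dB(A).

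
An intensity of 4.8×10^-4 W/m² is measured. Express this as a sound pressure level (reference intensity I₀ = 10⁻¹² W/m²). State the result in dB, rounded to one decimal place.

L = 10·log₁₀(I/I₀) = 10·log₁₀(4.8×10^-4/10⁻¹²) = 10·log₁₀(4.8×10^8).
L = 10·(0.6812 + 8) = 86.81 dB.

86.8 dB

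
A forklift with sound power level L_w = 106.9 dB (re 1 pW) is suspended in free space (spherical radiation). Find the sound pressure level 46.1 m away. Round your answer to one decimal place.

The power spreads over a sphere of area 4π·r², so L_p = L_w − 10·log₁₀(4π·r²).
4π·r² = 2.671e+04 m², 10·log₁₀ of that is 44.266 dB.
L_p = 106.9 − 44.266 = 62.63 dB.

62.6 dB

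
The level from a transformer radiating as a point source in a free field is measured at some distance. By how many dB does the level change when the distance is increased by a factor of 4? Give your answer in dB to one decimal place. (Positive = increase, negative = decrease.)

-12.0 dB

With spherical spreading the level changes by −20·log₁₀(r₂/r₁).
ΔL = −20·log₁₀(4) = -12.04 dB.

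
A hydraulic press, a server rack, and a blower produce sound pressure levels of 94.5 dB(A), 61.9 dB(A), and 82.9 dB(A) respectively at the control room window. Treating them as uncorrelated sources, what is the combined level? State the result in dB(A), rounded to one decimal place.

For uncorrelated sources the intensities add, so convert each level to linear form, sum, and take 10·log₁₀ of the total.
Σ 10^(L/10) = 10^(94.5/10) + 10^(61.9/10) + 10^(82.9/10) = 3.015e+09.
L_total = 10·log₁₀(3.015e+09) = 94.79 dB(A).

94.8 dB(A)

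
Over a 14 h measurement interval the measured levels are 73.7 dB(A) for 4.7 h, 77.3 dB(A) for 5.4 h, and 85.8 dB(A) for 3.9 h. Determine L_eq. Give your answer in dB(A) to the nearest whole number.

The energy average is taken in the linear domain: L_eq = 10·log₁₀[(Σ tᵢ·10^(Lᵢ/10))/T], T = 14 h.
Σ tᵢ·10^(Lᵢ/10) = 4.7·10^(73.7/10) + 5.4·10^(77.3/10) + 3.9·10^(85.8/10) = 1.883e+09.
L_eq = 10·log₁₀(1.883e+09/14) = 81.29 dB(A).

81 dB(A)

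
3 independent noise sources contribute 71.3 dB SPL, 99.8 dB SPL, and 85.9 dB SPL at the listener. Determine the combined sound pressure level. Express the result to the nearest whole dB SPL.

100 dB SPL

Incoherent sources combine by intensity addition: L_total = 10·log₁₀(Σ 10^(L_i/10)).
Σ 10^(L/10) = 10^(71.3/10) + 10^(99.8/10) + 10^(85.9/10) = 9.952e+09.
L_total = 10·log₁₀(9.952e+09) = 99.98 dB SPL.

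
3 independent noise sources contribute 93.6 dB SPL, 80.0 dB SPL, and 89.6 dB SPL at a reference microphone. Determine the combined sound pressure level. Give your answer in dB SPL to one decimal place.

Incoherent sources combine by intensity addition: L_total = 10·log₁₀(Σ 10^(L_i/10)).
Σ 10^(L/10) = 10^(93.6/10) + 10^(80.0/10) + 10^(89.6/10) = 3.303e+09.
L_total = 10·log₁₀(3.303e+09) = 95.19 dB SPL.

95.2 dB SPL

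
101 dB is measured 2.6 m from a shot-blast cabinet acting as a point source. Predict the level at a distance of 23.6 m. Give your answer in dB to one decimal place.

Point-source attenuation: ΔL = 20·log₁₀(r₂/r₁) = 20·log₁₀(23.6/2.6) = 19.159 dB.
L₂ = 101 − 20·log₁₀(23.6/2.6) = 101 − 19.159 = 81.84 dB.

81.8 dB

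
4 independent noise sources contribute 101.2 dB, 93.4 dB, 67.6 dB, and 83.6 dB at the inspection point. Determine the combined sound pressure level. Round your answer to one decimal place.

Incoherent sources combine by intensity addition: L_total = 10·log₁₀(Σ 10^(L_i/10)).
Σ 10^(L/10) = 10^(101.2/10) + 10^(93.4/10) + 10^(67.6/10) + 10^(83.6/10) = 1.561e+10.
L_total = 10·log₁₀(1.561e+10) = 101.93 dB.

101.9 dB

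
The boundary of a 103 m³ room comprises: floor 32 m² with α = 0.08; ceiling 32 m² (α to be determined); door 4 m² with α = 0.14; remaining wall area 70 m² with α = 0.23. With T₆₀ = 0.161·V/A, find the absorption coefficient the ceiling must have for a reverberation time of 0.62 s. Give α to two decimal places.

0.24

From T₆₀ = 0.161·V/A, the target T₆₀ = 0.62 s needs A = 0.161·103/0.62 = 26.75 m².
Absorption from the other surfaces = 32·0.08 + 4·0.14 + 70·0.23 = 19.22 m², so the ceiling must supply 7.53 m² over 32 m².
α = 7.53/32 = 0.235.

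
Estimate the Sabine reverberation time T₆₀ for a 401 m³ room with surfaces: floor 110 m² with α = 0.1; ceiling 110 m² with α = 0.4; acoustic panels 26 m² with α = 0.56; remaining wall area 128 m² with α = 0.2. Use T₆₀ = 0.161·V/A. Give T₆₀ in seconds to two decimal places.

0.68 s

Summing Sᵢαᵢ: 110·0.1 + 110·0.4 + 26·0.56 + 128·0.2 = 95.16 m².
T₆₀ = 0.161 × 401 / 95.16 = 0.678 s.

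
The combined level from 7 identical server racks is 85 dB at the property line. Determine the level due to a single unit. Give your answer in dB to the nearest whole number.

77 dB

Dividing the total intensity by 7 lowers the level by 10·log₁₀ 7 = 8.451 dB: L₁ = 85 − 8.451.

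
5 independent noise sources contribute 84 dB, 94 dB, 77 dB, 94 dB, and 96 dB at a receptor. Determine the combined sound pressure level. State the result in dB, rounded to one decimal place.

99.7 dB

For uncorrelated sources the intensities add, so convert each level to linear form, sum, and take 10·log₁₀ of the total.
Σ 10^(L/10) = 10^(84/10) + 10^(94/10) + 10^(77/10) + 10^(94/10) + 10^(96/10) = 9.306e+09.
L_total = 10·log₁₀(9.306e+09) = 99.69 dB.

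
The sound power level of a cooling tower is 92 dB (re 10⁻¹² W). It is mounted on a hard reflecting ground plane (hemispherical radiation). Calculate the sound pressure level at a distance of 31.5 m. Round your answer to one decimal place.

54.1 dB

The power spreads over a hemisphere of area 2π·r², so L_p = L_w − 10·log₁₀(2π·r²).
2π·r² = 6234 m², 10·log₁₀ of that is 37.948 dB.
L_p = 92 − 37.948 = 54.05 dB.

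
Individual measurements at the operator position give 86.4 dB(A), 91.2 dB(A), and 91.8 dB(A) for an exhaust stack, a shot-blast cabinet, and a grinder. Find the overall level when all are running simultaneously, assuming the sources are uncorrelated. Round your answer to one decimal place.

For uncorrelated sources the intensities add, so convert each level to linear form, sum, and take 10·log₁₀ of the total.
Σ 10^(L/10) = 10^(86.4/10) + 10^(91.2/10) + 10^(91.8/10) = 3.268e+09.
L_total = 10·log₁₀(3.268e+09) = 95.14 dB(A).

95.1 dB(A)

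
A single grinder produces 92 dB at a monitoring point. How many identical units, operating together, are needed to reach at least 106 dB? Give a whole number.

N identical sources give L₁ + 10·log₁₀ N, so require 10·log₁₀ N ≥ 106 − 92 = 14.0 dB.
N ≥ 10^(14.0/10) = 25.119, so N = 26.

26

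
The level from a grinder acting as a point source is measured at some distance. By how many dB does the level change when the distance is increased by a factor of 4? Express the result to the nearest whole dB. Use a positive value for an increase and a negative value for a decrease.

-12 dB

Point-source spreading: ΔL = −20·log₁₀(r₂/r₁).
ΔL = −20·log₁₀(4) = -12.04 dB.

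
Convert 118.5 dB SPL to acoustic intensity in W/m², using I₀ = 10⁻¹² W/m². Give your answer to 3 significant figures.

I/I₀ = 10^(118.5/10) = 7.079e+11, so I = 7.079e+11 × 10⁻¹² W/m².

0.708 W/m²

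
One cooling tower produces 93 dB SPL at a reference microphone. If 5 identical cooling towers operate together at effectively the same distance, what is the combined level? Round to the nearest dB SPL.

N identical incoherent sources raise the level by 10·log₁₀ N.
L_total = 93 + 10·log₁₀(5) = 93 + 6.990 = 99.99 dB SPL.

100 dB SPL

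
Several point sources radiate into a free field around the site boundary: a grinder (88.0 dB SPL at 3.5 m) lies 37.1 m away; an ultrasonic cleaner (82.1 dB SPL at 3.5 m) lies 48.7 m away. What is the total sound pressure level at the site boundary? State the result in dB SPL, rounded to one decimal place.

Apply inverse-square spreading to bring every level to the receiver, then sum 10^(L/10).
grinder: 88.0 − 20·log₁₀(37.1/3.5) = 88.0 − 20.51 = 67.49 dB SPL.
ultrasonic cleaner: 82.1 − 20·log₁₀(48.7/3.5) = 82.1 − 22.87 = 59.23 dB SPL.
Σ 10^(L/10) = 6.453e+06 → L_total = 10·log₁₀(6.453e+06) = 68.10 dB SPL.

68.1 dB SPL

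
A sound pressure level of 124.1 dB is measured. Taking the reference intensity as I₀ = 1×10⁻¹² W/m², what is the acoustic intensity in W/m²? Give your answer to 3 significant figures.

L = 10·log₁₀(I/I₀) ⇒ I = I₀·10^(L/10) = 10⁻¹² × 10^12.41.

2.57 W/m²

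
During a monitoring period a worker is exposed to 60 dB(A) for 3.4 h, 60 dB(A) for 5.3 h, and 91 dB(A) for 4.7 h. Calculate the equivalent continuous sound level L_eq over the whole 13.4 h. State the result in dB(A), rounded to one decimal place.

L_eq = 10·log₁₀[(1/T)·Σ tᵢ·10^(Lᵢ/10)] with T = 13.4 h.
Σ tᵢ·10^(Lᵢ/10) = 3.4·10^(60/10) + 5.3·10^(60/10) + 4.7·10^(91/10) = 5.926e+09.
L_eq = 10·log₁₀(5.926e+09/13.4) = 86.46 dB(A).

86.5 dB(A)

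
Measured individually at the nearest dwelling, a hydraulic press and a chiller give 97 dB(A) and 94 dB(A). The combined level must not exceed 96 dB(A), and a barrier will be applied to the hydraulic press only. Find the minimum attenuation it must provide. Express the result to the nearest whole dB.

5 dB

The untreated sources together contribute 10^(94/10) = 2.512e+09, i.e. 94.00 dB(A).
The limit corresponds to 10^(96/10) = 3.981e+09; subtracting the fixed part leaves 1.469e+09 for the hydraulic press, i.e. 91.67 dB(A).
So the hydraulic press must be reduced from 97 to 91.67 dB(A): IL = 5.33 dB.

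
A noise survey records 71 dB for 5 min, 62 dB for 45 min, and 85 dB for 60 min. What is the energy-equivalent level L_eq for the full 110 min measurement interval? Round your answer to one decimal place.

82.4 dB

L_eq = 10·log₁₀[(1/T)·Σ tᵢ·10^(Lᵢ/10)] with T = 110 min.
Σ tᵢ·10^(Lᵢ/10) = 5·10^(71/10) + 45·10^(62/10) + 60·10^(85/10) = 1.911e+10.
L_eq = 10·log₁₀(1.911e+10/110) = 82.40 dB.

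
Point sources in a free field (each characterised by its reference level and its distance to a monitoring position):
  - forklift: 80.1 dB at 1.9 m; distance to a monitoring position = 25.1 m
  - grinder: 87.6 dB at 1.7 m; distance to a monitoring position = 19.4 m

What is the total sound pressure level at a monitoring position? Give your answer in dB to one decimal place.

67.0 dB

Apply inverse-square spreading to bring every level to the receiver, then sum 10^(L/10).
forklift: 80.1 − 20·log₁₀(25.1/1.9) = 80.1 − 22.42 = 57.68 dB.
grinder: 87.6 − 20·log₁₀(19.4/1.7) = 87.6 − 21.15 = 66.45 dB.
Σ 10^(L/10) = 5.005e+06 → L_total = 10·log₁₀(5.005e+06) = 66.99 dB.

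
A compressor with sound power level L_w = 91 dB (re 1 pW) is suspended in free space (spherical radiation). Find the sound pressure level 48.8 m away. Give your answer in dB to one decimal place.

Free-field spherical radiation: L_p = L_w − 10·log₁₀(4π·r²), r = 48.8 m.
4π·r² = 2.993e+04 m², 10·log₁₀ of that is 44.760 dB.
L_p = 91 − 44.760 = 46.24 dB.

46.2 dB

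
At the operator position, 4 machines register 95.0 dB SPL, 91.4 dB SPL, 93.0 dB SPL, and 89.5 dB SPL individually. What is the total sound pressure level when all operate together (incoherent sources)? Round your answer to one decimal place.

Incoherent sources combine by intensity addition: L_total = 10·log₁₀(Σ 10^(L_i/10)).
Σ 10^(L/10) = 10^(95.0/10) + 10^(91.4/10) + 10^(93.0/10) + 10^(89.5/10) = 7.429e+09.
L_total = 10·log₁₀(7.429e+09) = 98.71 dB SPL.

98.7 dB SPL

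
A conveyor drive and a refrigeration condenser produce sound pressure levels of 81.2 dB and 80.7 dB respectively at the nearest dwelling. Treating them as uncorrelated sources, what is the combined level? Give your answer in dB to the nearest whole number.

84 dB

For uncorrelated sources the intensities add, so convert each level to linear form, sum, and take 10·log₁₀ of the total.
Σ 10^(L/10) = 10^(81.2/10) + 10^(80.7/10) = 2.493e+08.
L_total = 10·log₁₀(2.493e+08) = 83.97 dB.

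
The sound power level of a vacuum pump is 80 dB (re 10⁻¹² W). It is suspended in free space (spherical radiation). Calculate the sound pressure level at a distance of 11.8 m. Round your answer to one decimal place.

Free-field spherical radiation: L_p = L_w − 10·log₁₀(4π·r²), r = 11.8 m.
4π·r² = 1750 m², 10·log₁₀ of that is 32.430 dB.
L_p = 80 − 32.430 = 47.57 dB.

47.6 dB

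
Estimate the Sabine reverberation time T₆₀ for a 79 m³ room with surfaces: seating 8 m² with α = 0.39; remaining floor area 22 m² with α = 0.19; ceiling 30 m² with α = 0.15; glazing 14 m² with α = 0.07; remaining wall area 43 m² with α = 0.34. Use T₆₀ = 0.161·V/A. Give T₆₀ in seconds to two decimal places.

A = Σ Sᵢαᵢ = 8·0.39 + 22·0.19 + 30·0.15 + 14·0.07 + 43·0.34 = 27.40 m².
T₆₀ = 0.161 × 79 / 27.40 = 0.464 s.

0.46 s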